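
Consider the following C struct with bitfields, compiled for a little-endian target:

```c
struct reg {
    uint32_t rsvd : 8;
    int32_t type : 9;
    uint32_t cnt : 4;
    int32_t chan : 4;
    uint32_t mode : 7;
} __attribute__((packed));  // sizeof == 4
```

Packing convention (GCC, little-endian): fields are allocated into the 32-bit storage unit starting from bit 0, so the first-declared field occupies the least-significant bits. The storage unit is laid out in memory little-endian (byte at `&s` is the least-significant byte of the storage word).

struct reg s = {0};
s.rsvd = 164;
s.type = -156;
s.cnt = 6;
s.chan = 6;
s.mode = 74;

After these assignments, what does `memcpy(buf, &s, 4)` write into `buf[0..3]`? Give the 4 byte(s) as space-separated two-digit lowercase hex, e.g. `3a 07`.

rsvd (8b) val=164 bits=0xa4 at bit 0: 0x000000a4
type (9b) val=-156 bits=0x164 at bit 8: 0x000164a4
cnt (4b) val=6 bits=0x6 at bit 17: 0x000d64a4
chan (4b) val=6 bits=0x6 at bit 21: 0x00cd64a4
mode (7b) val=74 bits=0x4a at bit 25: 0x94cd64a4
word = 0x94cd64a4 → little-endian bytes:
  [0]=0xa4  [1]=0x64  [2]=0xcd  [3]=0x94

a4 64 cd 94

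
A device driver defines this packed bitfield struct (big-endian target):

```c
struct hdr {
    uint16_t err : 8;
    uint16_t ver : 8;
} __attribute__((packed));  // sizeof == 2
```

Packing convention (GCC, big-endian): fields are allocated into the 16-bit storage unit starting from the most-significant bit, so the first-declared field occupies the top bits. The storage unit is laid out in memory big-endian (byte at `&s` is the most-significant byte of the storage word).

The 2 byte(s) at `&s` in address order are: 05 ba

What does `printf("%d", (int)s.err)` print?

[0]=0x05 [1]=0xba (big-endian) → word 0x05ba
err:8 @ bit 8 → (0x05ba>>8)&0xff = 0x5  ←
ver:8 @ bit 0 → (0x05ba>>0)&0xff = 0xba

5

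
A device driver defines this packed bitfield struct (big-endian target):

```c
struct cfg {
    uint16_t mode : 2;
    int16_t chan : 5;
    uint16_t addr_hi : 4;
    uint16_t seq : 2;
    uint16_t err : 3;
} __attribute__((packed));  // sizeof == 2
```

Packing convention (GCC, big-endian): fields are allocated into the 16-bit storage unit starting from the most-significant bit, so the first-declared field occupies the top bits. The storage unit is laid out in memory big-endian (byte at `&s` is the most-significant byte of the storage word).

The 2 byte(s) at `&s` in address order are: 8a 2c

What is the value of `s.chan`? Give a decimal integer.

[0]=0x8a [1]=0x2c (big-endian) → word 0x8a2c
mode [14+:2] = (word>>14) & 0x3 = 2
chan [9+:5] = (word>>9) & 0x1f = 5  ←
addr_hi [5+:4] = (word>>5) & 0xf = 1
seq [3+:2] = (word>>3) & 0x3 = 1
err [0+:3] = (word>>0) & 0x7 = 4
chan signed 5b, MSB=0: value = 5

5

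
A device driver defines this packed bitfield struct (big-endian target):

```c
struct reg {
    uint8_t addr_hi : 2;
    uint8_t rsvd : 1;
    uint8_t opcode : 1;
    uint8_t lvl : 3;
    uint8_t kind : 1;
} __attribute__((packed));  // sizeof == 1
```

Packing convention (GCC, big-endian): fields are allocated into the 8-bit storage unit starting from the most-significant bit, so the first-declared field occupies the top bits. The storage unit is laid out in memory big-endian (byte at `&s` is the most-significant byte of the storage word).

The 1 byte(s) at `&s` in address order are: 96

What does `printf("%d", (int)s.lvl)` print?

3

[0]=0x96 (big-endian) → word 0x96
addr_hi [6+:2] = (word>>6) & 0x3 = 2
rsvd [5+:1] = (word>>5) & 0x1 = 0
opcode [4+:1] = (word>>4) & 0x1 = 1
lvl [1+:3] = (word>>1) & 0x7 = 3  ←
kind [0+:1] = (word>>0) & 0x1 = 0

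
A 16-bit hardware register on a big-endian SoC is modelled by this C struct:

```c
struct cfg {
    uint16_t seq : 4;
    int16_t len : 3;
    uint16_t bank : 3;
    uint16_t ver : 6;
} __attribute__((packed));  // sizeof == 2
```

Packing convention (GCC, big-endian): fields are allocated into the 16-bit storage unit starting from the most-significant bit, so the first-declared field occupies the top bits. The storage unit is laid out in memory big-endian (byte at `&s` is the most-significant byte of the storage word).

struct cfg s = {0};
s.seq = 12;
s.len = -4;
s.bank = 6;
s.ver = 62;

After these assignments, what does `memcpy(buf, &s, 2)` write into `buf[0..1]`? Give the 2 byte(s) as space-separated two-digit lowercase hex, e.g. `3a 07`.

c9 be

seq (4b) val=12 bits=0xc at bit 12: 0xc000
len (3b) val=-4 bits=0x4 at bit 9: 0xc800
bank (3b) val=6 bits=0x6 at bit 6: 0xc980
ver (6b) val=62 bits=0x3e at bit 0: 0xc9be
word = 0xc9be → big-endian bytes:
  [0]=0xc9  [1]=0xbe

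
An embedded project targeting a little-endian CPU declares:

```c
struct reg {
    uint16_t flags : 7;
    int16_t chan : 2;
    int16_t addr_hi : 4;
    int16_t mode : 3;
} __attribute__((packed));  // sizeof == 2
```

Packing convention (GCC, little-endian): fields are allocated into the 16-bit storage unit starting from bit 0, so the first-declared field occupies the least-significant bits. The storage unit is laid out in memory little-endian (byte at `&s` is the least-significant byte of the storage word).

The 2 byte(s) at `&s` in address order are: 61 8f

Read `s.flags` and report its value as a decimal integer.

97

[0]=0x61 [1]=0x8f (little-endian) → word 0x8f61
flags:7 @ bit 0 → (0x8f61>>0)&0x7f = 0x61  ←
chan:2 @ bit 7 → (0x8f61>>7)&0x3 = 0x2
addr_hi:4 @ bit 9 → (0x8f61>>9)&0xf = 0x7
mode:3 @ bit 13 → (0x8f61>>13)&0x7 = 0x4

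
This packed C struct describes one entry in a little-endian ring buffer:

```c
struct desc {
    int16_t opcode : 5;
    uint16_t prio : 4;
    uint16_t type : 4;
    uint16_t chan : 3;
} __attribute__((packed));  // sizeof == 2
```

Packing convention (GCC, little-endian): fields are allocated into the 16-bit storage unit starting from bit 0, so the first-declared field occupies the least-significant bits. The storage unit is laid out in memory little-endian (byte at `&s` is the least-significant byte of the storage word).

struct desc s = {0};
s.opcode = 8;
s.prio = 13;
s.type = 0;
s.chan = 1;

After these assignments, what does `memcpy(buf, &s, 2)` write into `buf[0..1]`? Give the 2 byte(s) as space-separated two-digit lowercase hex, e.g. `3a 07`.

a8 21

opcode:5 = 8 → 0x8 << 0 → word 0x0008
prio:4 = 13 → 0xd << 5 → word 0x01a8
type:4 = 0 → 0x0 << 9 → word 0x01a8
chan:3 = 1 → 0x1 << 13 → word 0x21a8
word = 0x21a8 → little-endian bytes:
  [0]=0xa8  [1]=0x21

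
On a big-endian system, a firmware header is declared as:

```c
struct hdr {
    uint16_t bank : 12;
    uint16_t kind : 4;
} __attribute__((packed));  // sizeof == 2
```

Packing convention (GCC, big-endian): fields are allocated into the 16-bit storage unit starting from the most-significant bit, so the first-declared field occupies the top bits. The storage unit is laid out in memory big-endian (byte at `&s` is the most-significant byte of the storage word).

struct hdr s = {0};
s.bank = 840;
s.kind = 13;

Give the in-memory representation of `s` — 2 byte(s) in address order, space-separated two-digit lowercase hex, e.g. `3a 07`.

34 8d

bank:12 = 840 → 0x348 << 4 → word 0x3480
kind:4 = 13 → 0xd << 0 → word 0x348d
word = 0x348d → big-endian bytes:
  [0]=0x34  [1]=0x8d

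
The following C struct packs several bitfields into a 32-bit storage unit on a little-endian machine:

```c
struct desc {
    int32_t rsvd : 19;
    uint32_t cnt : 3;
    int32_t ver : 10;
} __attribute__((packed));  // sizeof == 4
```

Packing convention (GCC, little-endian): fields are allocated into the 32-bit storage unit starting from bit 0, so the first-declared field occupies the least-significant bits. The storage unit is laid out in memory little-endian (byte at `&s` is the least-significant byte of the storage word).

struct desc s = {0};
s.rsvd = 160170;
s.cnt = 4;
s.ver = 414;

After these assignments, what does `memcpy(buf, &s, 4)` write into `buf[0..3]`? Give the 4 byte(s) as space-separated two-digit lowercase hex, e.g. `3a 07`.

aa 71 a2 67

rsvd:19 = 160170 → 0x271aa << 0 → word 0x000271aa
cnt:3 = 4 → 0x4 << 19 → word 0x002271aa
ver:10 = 414 → 0x19e << 22 → word 0x67a271aa
word = 0x67a271aa → little-endian bytes:
  [0]=0xaa  [1]=0x71  [2]=0xa2  [3]=0x67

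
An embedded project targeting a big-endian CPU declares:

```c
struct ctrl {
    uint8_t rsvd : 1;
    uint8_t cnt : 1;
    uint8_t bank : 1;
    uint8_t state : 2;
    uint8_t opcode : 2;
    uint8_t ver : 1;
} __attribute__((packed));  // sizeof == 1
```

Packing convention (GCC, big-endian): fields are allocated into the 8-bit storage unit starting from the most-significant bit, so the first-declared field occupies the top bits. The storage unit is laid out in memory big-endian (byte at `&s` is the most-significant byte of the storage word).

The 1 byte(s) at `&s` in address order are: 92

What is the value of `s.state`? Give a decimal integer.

[0]=0x92 (big-endian) → word 0x92
rsvd [7+:1] = (word>>7) & 0x1 = 1
cnt [6+:1] = (word>>6) & 0x1 = 0
bank [5+:1] = (word>>5) & 0x1 = 0
state [3+:2] = (word>>3) & 0x3 = 2  ←
opcode [1+:2] = (word>>1) & 0x3 = 1
ver [0+:1] = (word>>0) & 0x1 = 0

2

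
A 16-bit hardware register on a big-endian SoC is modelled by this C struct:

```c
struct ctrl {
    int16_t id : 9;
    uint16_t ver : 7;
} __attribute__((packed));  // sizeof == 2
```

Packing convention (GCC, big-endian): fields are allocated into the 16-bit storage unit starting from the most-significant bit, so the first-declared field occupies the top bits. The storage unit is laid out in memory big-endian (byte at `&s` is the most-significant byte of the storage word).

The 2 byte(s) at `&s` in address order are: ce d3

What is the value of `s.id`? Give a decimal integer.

-99

[0]=0xce [1]=0xd3 (big-endian) → word 0xced3
id [7+:9] = (word>>7) & 0x1ff = 413  ←
ver [0+:7] = (word>>0) & 0x7f = 83
id signed 9b, MSB=1: 413 - 512 = -99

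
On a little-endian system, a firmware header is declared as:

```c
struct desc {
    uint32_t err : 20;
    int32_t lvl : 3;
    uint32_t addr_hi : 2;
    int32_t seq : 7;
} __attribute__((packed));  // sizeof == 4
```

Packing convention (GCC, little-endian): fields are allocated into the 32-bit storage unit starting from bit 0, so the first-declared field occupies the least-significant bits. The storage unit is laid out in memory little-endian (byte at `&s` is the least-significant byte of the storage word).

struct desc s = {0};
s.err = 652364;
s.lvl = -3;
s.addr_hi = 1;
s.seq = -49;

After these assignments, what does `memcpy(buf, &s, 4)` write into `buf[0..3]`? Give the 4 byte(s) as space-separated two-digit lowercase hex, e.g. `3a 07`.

4c f4 d9 9e

err:20 = 652364 → 0x9f44c << 0 → word 0x0009f44c
lvl:3 = -3 → 0x5 << 20 → word 0x0059f44c
addr_hi:2 = 1 → 0x1 << 23 → word 0x00d9f44c
seq:7 = -49 → 0x4f << 25 → word 0x9ed9f44c
word = 0x9ed9f44c → little-endian bytes:
  [0]=0x4c  [1]=0xf4  [2]=0xd9  [3]=0x9e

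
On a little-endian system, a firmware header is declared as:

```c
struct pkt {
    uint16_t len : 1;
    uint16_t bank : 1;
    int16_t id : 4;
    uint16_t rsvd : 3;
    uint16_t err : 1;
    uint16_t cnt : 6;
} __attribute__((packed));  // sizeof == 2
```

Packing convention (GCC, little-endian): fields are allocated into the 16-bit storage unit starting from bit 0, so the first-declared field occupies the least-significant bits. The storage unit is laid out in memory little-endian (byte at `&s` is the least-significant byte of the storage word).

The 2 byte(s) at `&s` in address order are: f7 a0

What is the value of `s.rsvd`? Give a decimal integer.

[0]=0xf7 [1]=0xa0 (little-endian) → word 0xa0f7
len:1 @ bit 0 → (0xa0f7>>0)&0x1 = 0x1
bank:1 @ bit 1 → (0xa0f7>>1)&0x1 = 0x1
id:4 @ bit 2 → (0xa0f7>>2)&0xf = 0xd
rsvd:3 @ bit 6 → (0xa0f7>>6)&0x7 = 0x3  ←
err:1 @ bit 9 → (0xa0f7>>9)&0x1 = 0x0
cnt:6 @ bit 10 → (0xa0f7>>10)&0x3f = 0x28

3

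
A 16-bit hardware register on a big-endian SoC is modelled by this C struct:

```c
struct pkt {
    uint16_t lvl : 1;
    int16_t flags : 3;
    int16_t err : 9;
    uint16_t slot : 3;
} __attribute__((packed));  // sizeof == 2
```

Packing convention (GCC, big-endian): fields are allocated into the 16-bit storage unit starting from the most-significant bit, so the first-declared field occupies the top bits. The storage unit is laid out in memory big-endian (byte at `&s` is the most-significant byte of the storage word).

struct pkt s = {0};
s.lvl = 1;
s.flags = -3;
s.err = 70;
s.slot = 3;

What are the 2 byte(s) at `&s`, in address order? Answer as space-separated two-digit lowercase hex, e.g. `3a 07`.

lvl:1 = 1 → 0x1 << 15 → word 0x8000
flags:3 = -3 → 0x5 << 12 → word 0xd000
err:9 = 70 → 0x46 << 3 → word 0xd230
slot:3 = 3 → 0x3 << 0 → word 0xd233
word = 0xd233 → big-endian bytes:
  [0]=0xd2  [1]=0x33

d2 33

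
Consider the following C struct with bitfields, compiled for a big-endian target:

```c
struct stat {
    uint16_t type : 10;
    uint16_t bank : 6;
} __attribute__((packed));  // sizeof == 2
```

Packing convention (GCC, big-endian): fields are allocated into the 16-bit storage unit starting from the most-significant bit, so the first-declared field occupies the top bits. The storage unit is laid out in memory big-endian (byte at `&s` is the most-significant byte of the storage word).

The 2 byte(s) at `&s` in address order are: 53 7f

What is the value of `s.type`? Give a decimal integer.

333

[0]=0x53 [1]=0x7f (big-endian) → word 0x537f
type:10 @ bit 6 → (0x537f>>6)&0x3ff = 0x14d  ←
bank:6 @ bit 0 → (0x537f>>0)&0x3f = 0x3f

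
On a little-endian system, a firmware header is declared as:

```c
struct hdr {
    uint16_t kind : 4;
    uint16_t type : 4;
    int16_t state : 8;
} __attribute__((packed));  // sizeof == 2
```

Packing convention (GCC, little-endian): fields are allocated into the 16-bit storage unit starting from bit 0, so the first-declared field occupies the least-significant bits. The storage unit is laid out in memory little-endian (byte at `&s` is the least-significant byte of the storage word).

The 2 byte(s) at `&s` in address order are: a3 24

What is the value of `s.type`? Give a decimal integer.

10

[0]=0xa3 [1]=0x24 (little-endian) → word 0x24a3
kind [0+:4] = (word>>0) & 0xf = 3
type [4+:4] = (word>>4) & 0xf = 10  ←
state [8+:8] = (word>>8) & 0xff = 36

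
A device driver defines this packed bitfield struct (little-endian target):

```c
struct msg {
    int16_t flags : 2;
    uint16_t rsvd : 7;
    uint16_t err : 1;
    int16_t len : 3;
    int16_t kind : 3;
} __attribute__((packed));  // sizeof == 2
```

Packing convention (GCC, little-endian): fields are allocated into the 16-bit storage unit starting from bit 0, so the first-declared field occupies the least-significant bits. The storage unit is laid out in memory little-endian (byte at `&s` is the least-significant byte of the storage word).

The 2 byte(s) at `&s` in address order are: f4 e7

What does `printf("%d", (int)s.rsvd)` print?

[0]=0xf4 [1]=0xe7 (little-endian) → word 0xe7f4
flags:2 @ bit 0 → (0xe7f4>>0)&0x3 = 0x0
rsvd:7 @ bit 2 → (0xe7f4>>2)&0x7f = 0x7d  ←
err:1 @ bit 9 → (0xe7f4>>9)&0x1 = 0x1
len:3 @ bit 10 → (0xe7f4>>10)&0x7 = 0x1
kind:3 @ bit 13 → (0xe7f4>>13)&0x7 = 0x7

125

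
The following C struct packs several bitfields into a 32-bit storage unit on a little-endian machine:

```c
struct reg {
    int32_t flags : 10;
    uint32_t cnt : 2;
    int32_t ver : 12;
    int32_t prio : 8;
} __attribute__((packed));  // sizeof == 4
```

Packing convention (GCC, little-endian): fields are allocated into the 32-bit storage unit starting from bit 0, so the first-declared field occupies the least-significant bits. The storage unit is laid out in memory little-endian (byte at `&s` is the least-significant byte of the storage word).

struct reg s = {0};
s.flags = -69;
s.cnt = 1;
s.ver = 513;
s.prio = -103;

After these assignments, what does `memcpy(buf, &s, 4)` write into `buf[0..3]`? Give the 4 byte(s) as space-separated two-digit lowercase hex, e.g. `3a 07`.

bb 17 20 99

[0+:10] flags=-69 & 0x3ff = 0x3bb; word=0x000003bb
[10+:2] cnt=1 & 0x3 = 0x1; word=0x000007bb
[12+:12] ver=513 & 0xfff = 0x201; word=0x002017bb
[24+:8] prio=-103 & 0xff = 0x99; word=0x992017bb
word = 0x992017bb → little-endian bytes:
  [0]=0xbb  [1]=0x17  [2]=0x20  [3]=0x99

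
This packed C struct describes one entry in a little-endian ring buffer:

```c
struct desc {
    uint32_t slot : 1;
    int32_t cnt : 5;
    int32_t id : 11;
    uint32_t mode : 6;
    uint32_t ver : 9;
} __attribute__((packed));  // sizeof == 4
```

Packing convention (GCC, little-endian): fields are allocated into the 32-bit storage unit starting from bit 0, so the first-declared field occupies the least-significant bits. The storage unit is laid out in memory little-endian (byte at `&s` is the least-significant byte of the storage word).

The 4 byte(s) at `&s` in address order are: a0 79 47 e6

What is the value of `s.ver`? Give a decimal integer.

460

[0]=0xa0 [1]=0x79 [2]=0x47 [3]=0xe6 (little-endian) → word 0xe64779a0
slot:1 @ bit 0 → (0xe64779a0>>0)&0x1 = 0x0
cnt:5 @ bit 1 → (0xe64779a0>>1)&0x1f = 0x10
id:11 @ bit 6 → (0xe64779a0>>6)&0x7ff = 0x5e6
mode:6 @ bit 17 → (0xe64779a0>>17)&0x3f = 0x23
ver:9 @ bit 23 → (0xe64779a0>>23)&0x1ff = 0x1cc  ←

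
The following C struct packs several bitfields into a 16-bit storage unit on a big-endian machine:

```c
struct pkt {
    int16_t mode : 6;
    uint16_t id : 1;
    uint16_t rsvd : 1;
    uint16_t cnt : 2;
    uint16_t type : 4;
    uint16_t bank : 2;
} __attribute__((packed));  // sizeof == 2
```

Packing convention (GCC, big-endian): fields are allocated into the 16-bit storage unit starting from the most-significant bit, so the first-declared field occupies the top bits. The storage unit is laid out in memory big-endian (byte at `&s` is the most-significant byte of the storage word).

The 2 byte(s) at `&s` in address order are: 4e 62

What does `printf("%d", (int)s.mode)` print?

[0]=0x4e [1]=0x62 (big-endian) → word 0x4e62
mode [10+:6] = (word>>10) & 0x3f = 19  ←
id [9+:1] = (word>>9) & 0x1 = 1
rsvd [8+:1] = (word>>8) & 0x1 = 0
cnt [6+:2] = (word>>6) & 0x3 = 1
type [2+:4] = (word>>2) & 0xf = 8
bank [0+:2] = (word>>0) & 0x3 = 2
mode signed 6b, MSB=0: value = 19

19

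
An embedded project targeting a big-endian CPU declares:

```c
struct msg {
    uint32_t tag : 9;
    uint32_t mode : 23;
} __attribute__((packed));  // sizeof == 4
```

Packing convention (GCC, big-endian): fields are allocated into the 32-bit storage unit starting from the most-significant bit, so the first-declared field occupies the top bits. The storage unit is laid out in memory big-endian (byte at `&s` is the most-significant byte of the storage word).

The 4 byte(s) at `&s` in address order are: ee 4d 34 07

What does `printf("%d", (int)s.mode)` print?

[0]=0xee [1]=0x4d [2]=0x34 [3]=0x07 (big-endian) → word 0xee4d3407
tag [23+:9] = (word>>23) & 0x1ff = 476
mode [0+:23] = (word>>0) & 0x7fffff = 5059591  ←

5059591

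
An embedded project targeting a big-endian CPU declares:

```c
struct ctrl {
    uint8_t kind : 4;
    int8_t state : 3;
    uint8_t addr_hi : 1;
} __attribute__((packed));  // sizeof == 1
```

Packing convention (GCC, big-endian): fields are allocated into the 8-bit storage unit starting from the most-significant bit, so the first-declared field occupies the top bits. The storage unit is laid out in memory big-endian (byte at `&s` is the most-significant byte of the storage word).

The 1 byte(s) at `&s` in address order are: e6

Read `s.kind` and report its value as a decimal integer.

[0]=0xe6 (big-endian) → word 0xe6
kind:4 @ bit 4 → (0xe6>>4)&0xf = 0xe  ←
state:3 @ bit 1 → (0xe6>>1)&0x7 = 0x3
addr_hi:1 @ bit 0 → (0xe6>>0)&0x1 = 0x0

14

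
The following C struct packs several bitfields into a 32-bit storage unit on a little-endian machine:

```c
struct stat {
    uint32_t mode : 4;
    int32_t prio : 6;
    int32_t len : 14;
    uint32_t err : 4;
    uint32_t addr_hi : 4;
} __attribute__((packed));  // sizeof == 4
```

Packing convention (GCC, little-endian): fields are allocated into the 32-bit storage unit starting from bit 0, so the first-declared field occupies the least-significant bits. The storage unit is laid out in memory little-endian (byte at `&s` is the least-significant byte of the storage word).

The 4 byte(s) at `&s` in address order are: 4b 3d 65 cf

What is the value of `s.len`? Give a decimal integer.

6479

[0]=0x4b [1]=0x3d [2]=0x65 [3]=0xcf (little-endian) → word 0xcf653d4b
mode:4 @ bit 0 → (0xcf653d4b>>0)&0xf = 0xb
prio:6 @ bit 4 → (0xcf653d4b>>4)&0x3f = 0x14
len:14 @ bit 10 → (0xcf653d4b>>10)&0x3fff = 0x194f  ←
err:4 @ bit 24 → (0xcf653d4b>>24)&0xf = 0xf
addr_hi:4 @ bit 28 → (0xcf653d4b>>28)&0xf = 0xc
len signed 14b, MSB=0: value = 6479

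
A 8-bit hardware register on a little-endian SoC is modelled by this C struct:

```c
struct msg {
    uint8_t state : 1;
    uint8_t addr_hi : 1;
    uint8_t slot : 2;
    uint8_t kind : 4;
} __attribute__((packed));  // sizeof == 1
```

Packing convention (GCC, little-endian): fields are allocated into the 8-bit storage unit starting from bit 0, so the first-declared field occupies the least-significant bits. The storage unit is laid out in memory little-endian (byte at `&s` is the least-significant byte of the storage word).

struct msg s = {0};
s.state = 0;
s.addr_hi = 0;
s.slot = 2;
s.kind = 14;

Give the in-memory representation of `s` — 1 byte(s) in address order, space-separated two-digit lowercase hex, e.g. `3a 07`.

e8

state:1 = 0 → 0x0 << 0 → word 0x00
addr_hi:1 = 0 → 0x0 << 1 → word 0x00
slot:2 = 2 → 0x2 << 2 → word 0x08
kind:4 = 14 → 0xe << 4 → word 0xe8
word = 0xe8 → little-endian bytes:
  [0]=0xe8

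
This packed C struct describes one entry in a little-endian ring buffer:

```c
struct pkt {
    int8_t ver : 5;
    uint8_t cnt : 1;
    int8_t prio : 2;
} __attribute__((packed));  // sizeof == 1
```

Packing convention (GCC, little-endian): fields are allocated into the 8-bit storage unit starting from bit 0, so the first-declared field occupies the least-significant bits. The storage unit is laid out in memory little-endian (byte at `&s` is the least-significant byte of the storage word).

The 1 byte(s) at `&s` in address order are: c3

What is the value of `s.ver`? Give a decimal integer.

[0]=0xc3 (little-endian) → word 0xc3
ver:5 @ bit 0 → (0xc3>>0)&0x1f = 0x3  ←
cnt:1 @ bit 5 → (0xc3>>5)&0x1 = 0x0
prio:2 @ bit 6 → (0xc3>>6)&0x3 = 0x3
ver signed 5b, MSB=0: value = 3

3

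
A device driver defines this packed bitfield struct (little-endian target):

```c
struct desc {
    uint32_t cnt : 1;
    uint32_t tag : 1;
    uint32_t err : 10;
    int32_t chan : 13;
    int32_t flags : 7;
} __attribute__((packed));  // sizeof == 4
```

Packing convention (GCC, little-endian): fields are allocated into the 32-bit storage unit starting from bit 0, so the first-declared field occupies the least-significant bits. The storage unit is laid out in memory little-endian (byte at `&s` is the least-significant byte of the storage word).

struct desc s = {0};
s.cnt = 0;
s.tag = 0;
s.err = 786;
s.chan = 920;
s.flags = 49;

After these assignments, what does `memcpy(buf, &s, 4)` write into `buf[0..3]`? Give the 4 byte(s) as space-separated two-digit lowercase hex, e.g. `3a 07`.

cnt (1b) val=0 bits=0x0 at bit 0: 0x00000000
tag (1b) val=0 bits=0x0 at bit 1: 0x00000000
err (10b) val=786 bits=0x312 at bit 2: 0x00000c48
chan (13b) val=920 bits=0x398 at bit 12: 0x00398c48
flags (7b) val=49 bits=0x31 at bit 25: 0x62398c48
word = 0x62398c48 → little-endian bytes:
  [0]=0x48  [1]=0x8c  [2]=0x39  [3]=0x62

48 8c 39 62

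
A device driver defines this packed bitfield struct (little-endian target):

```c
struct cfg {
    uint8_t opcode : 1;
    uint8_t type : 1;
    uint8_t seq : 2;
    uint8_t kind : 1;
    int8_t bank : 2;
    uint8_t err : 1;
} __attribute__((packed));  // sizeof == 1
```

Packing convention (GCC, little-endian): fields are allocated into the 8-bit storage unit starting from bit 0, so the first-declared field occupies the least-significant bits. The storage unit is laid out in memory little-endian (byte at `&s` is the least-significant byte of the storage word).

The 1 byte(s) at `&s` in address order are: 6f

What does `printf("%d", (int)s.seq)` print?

3

[0]=0x6f (little-endian) → word 0x6f
opcode:1 @ bit 0 → (0x6f>>0)&0x1 = 0x1
type:1 @ bit 1 → (0x6f>>1)&0x1 = 0x1
seq:2 @ bit 2 → (0x6f>>2)&0x3 = 0x3  ←
kind:1 @ bit 4 → (0x6f>>4)&0x1 = 0x0
bank:2 @ bit 5 → (0x6f>>5)&0x3 = 0x3
err:1 @ bit 7 → (0x6f>>7)&0x1 = 0x0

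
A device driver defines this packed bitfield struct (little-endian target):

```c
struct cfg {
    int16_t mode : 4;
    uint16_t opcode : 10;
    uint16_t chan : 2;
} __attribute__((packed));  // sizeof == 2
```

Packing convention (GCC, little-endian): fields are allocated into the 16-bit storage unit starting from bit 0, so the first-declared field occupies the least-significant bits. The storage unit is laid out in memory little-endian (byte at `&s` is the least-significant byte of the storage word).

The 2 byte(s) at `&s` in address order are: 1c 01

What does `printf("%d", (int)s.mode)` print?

-4

[0]=0x1c [1]=0x01 (little-endian) → word 0x011c
mode:4 @ bit 0 → (0x011c>>0)&0xf = 0xc  ←
opcode:10 @ bit 4 → (0x011c>>4)&0x3ff = 0x11
chan:2 @ bit 14 → (0x011c>>14)&0x3 = 0x0
mode signed 4b, MSB=1: 12 - 16 = -4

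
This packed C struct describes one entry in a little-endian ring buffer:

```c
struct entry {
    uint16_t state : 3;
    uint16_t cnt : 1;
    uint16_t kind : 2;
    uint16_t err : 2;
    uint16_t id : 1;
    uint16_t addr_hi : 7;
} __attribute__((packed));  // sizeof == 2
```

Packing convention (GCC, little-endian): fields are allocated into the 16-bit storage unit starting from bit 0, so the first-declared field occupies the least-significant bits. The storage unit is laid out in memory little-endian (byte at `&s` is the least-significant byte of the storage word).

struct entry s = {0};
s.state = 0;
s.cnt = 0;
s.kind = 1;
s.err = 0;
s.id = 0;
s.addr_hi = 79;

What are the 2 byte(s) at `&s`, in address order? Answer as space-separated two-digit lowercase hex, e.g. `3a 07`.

[0+:3] state=0 & 0x7 = 0x0; word=0x0000
[3+:1] cnt=0 & 0x1 = 0x0; word=0x0000
[4+:2] kind=1 & 0x3 = 0x1; word=0x0010
[6+:2] err=0 & 0x3 = 0x0; word=0x0010
[8+:1] id=0 & 0x1 = 0x0; word=0x0010
[9+:7] addr_hi=79 & 0x7f = 0x4f; word=0x9e10
word = 0x9e10 → little-endian bytes:
  [0]=0x10  [1]=0x9e

10 9e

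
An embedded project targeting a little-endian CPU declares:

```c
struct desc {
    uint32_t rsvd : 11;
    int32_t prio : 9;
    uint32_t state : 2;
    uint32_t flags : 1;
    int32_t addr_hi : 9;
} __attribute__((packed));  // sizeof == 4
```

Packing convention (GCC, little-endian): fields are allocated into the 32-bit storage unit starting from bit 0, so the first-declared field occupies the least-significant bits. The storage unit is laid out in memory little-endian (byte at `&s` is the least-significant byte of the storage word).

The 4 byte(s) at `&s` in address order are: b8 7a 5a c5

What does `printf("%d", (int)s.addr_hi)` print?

[0]=0xb8 [1]=0x7a [2]=0x5a [3]=0xc5 (little-endian) → word 0xc55a7ab8
rsvd:11 @ bit 0 → (0xc55a7ab8>>0)&0x7ff = 0x2b8
prio:9 @ bit 11 → (0xc55a7ab8>>11)&0x1ff = 0x14f
state:2 @ bit 20 → (0xc55a7ab8>>20)&0x3 = 0x1
flags:1 @ bit 22 → (0xc55a7ab8>>22)&0x1 = 0x1
addr_hi:9 @ bit 23 → (0xc55a7ab8>>23)&0x1ff = 0x18a  ←
addr_hi signed 9b, MSB=1: 394 - 512 = -118

-118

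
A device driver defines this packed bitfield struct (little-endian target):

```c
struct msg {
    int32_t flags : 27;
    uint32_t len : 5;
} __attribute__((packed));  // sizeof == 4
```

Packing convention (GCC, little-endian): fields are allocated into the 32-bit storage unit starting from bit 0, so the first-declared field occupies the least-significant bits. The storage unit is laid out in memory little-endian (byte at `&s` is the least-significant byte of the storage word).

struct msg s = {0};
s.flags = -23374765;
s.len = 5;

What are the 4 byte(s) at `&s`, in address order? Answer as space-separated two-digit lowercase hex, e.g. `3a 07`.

53 54 9b 2e

flags:27 = -23374765 → 0x69b5453 << 0 → word 0x069b5453
len:5 = 5 → 0x5 << 27 → word 0x2e9b5453
word = 0x2e9b5453 → little-endian bytes:
  [0]=0x53  [1]=0x54  [2]=0x9b  [3]=0x2e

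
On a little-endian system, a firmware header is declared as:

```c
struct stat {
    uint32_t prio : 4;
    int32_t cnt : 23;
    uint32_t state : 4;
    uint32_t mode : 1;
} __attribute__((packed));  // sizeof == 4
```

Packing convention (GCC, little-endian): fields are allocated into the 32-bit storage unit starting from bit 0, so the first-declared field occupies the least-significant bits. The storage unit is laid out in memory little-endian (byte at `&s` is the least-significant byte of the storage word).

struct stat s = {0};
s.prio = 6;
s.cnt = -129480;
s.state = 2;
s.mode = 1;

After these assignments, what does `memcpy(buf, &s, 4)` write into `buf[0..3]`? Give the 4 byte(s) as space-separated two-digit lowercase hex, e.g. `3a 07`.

prio (4b) val=6 bits=0x6 at bit 0: 0x00000006
cnt (23b) val=-129480 bits=0x7e0638 at bit 4: 0x07e06386
state (4b) val=2 bits=0x2 at bit 27: 0x17e06386
mode (1b) val=1 bits=0x1 at bit 31: 0x97e06386
word = 0x97e06386 → little-endian bytes:
  [0]=0x86  [1]=0x63  [2]=0xe0  [3]=0x97

86 63 e0 97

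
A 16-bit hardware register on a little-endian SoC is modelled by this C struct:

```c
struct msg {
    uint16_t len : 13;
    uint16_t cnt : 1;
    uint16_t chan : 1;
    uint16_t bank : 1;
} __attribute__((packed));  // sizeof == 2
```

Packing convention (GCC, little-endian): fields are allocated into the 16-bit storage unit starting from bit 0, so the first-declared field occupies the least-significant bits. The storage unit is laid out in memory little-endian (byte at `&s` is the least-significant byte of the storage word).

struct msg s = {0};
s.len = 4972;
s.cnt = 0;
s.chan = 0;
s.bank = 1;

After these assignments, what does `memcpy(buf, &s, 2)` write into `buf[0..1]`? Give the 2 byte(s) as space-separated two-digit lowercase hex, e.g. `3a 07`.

len (13b) val=4972 bits=0x136c at bit 0: 0x136c
cnt (1b) val=0 bits=0x0 at bit 13: 0x136c
chan (1b) val=0 bits=0x0 at bit 14: 0x136c
bank (1b) val=1 bits=0x1 at bit 15: 0x936c
word = 0x936c → little-endian bytes:
  [0]=0x6c  [1]=0x93

6c 93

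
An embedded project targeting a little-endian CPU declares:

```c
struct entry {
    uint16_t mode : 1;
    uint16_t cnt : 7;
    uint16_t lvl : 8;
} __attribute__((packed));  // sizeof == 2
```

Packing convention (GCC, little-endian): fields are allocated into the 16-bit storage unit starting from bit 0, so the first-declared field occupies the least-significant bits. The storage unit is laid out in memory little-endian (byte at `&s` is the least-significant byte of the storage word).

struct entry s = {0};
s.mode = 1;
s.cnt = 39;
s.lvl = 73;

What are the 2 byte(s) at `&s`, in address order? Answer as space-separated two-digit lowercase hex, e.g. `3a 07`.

4f 49

mode (1b) val=1 bits=0x1 at bit 0: 0x0001
cnt (7b) val=39 bits=0x27 at bit 1: 0x004f
lvl (8b) val=73 bits=0x49 at bit 8: 0x494f
word = 0x494f → little-endian bytes:
  [0]=0x4f  [1]=0x49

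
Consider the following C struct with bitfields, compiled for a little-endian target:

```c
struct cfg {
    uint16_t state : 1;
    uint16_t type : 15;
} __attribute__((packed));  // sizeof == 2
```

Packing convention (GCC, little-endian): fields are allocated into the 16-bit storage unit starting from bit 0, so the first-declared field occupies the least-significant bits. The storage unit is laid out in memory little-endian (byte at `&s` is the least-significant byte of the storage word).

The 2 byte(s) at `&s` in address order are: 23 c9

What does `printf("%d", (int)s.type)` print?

25745

[0]=0x23 [1]=0xc9 (little-endian) → word 0xc923
state:1 @ bit 0 → (0xc923>>0)&0x1 = 0x1
type:15 @ bit 1 → (0xc923>>1)&0x7fff = 0x6491  ←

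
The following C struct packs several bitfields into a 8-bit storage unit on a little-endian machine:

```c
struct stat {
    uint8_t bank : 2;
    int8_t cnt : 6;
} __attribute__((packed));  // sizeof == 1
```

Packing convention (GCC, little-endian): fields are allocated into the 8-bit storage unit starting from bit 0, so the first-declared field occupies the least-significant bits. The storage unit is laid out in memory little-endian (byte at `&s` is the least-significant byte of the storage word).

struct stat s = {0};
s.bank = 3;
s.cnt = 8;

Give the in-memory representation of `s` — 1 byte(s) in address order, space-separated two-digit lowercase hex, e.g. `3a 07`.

[0+:2] bank=3 & 0x3 = 0x3; word=0x03
[2+:6] cnt=8 & 0x3f = 0x8; word=0x23
word = 0x23 → little-endian bytes:
  [0]=0x23

23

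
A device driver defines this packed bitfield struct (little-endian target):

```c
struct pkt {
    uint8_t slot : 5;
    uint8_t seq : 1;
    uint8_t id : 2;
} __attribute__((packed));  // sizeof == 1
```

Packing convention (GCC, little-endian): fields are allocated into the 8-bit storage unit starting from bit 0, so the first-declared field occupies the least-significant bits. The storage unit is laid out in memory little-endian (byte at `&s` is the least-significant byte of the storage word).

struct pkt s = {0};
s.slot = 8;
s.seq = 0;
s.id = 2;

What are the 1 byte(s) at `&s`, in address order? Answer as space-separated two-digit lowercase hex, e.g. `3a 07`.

slot:5 = 8 → 0x8 << 0 → word 0x08
seq:1 = 0 → 0x0 << 5 → word 0x08
id:2 = 2 → 0x2 << 6 → word 0x88
word = 0x88 → little-endian bytes:
  [0]=0x88

88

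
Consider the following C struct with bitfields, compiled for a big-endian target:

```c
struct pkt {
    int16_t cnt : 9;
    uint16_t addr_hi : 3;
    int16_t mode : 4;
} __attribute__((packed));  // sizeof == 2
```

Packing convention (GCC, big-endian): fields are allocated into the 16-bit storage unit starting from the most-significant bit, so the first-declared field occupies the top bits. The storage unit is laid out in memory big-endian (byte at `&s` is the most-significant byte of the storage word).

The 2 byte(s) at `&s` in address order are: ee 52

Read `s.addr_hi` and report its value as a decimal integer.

5

[0]=0xee [1]=0x52 (big-endian) → word 0xee52
cnt:9 @ bit 7 → (0xee52>>7)&0x1ff = 0x1dc
addr_hi:3 @ bit 4 → (0xee52>>4)&0x7 = 0x5  ←
mode:4 @ bit 0 → (0xee52>>0)&0xf = 0x2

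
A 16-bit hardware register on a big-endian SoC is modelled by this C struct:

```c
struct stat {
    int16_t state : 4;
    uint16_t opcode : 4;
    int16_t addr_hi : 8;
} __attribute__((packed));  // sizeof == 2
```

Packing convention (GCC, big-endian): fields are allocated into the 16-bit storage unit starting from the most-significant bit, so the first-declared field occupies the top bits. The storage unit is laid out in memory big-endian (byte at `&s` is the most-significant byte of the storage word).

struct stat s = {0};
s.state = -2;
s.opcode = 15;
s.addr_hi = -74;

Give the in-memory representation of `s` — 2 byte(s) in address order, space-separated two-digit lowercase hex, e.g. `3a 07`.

ef b6

[12+:4] state=-2 & 0xf = 0xe; word=0xe000
[8+:4] opcode=15 & 0xf = 0xf; word=0xef00
[0+:8] addr_hi=-74 & 0xff = 0xb6; word=0xefb6
word = 0xefb6 → big-endian bytes:
  [0]=0xef  [1]=0xb6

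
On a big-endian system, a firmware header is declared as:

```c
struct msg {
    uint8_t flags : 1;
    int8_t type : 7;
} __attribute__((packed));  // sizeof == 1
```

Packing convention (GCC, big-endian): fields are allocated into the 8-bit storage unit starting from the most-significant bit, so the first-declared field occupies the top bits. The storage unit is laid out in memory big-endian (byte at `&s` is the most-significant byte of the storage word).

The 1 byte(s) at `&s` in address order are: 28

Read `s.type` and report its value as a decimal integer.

[0]=0x28 (big-endian) → word 0x28
flags:1 @ bit 7 → (0x28>>7)&0x1 = 0x0
type:7 @ bit 0 → (0x28>>0)&0x7f = 0x28  ←
type signed 7b, MSB=0: value = 40

40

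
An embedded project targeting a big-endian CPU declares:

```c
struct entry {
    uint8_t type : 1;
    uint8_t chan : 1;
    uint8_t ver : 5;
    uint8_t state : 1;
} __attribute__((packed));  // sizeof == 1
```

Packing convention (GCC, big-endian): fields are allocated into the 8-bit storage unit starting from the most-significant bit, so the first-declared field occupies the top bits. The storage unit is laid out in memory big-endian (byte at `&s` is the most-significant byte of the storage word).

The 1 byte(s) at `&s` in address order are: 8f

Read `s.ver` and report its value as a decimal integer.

7

[0]=0x8f (big-endian) → word 0x8f
type:1 @ bit 7 → (0x8f>>7)&0x1 = 0x1
chan:1 @ bit 6 → (0x8f>>6)&0x1 = 0x0
ver:5 @ bit 1 → (0x8f>>1)&0x1f = 0x7  ←
state:1 @ bit 0 → (0x8f>>0)&0x1 = 0x1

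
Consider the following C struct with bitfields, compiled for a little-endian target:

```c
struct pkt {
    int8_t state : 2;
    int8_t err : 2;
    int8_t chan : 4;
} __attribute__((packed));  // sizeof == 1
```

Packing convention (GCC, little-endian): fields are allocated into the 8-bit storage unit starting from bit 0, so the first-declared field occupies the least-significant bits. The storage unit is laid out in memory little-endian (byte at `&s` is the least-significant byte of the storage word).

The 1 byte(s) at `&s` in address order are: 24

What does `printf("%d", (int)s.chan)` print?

[0]=0x24 (little-endian) → word 0x24
state:2 @ bit 0 → (0x24>>0)&0x3 = 0x0
err:2 @ bit 2 → (0x24>>2)&0x3 = 0x1
chan:4 @ bit 4 → (0x24>>4)&0xf = 0x2  ←
chan signed 4b, MSB=0: value = 2

2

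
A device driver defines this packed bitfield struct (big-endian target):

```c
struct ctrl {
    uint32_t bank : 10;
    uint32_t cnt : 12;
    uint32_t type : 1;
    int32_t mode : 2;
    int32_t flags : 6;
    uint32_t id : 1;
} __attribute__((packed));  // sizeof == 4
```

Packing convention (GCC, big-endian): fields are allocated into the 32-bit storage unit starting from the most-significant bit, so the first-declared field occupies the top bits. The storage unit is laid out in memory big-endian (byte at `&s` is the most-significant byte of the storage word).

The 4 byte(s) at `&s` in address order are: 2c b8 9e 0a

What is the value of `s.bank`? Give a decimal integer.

178

[0]=0x2c [1]=0xb8 [2]=0x9e [3]=0x0a (big-endian) → word 0x2cb89e0a
bank:10 @ bit 22 → (0x2cb89e0a>>22)&0x3ff = 0xb2  ←
cnt:12 @ bit 10 → (0x2cb89e0a>>10)&0xfff = 0xe27
type:1 @ bit 9 → (0x2cb89e0a>>9)&0x1 = 0x1
mode:2 @ bit 7 → (0x2cb89e0a>>7)&0x3 = 0x0
flags:6 @ bit 1 → (0x2cb89e0a>>1)&0x3f = 0x5
id:1 @ bit 0 → (0x2cb89e0a>>0)&0x1 = 0x0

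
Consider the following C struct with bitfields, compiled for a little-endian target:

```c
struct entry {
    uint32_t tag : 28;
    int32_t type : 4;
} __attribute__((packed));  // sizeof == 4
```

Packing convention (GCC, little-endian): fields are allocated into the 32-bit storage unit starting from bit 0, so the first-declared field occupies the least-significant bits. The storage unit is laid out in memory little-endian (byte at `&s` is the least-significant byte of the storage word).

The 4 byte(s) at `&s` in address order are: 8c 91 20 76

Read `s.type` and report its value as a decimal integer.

7

[0]=0x8c [1]=0x91 [2]=0x20 [3]=0x76 (little-endian) → word 0x7620918c
tag [0+:28] = (word>>0) & 0xfffffff = 102797708
type [28+:4] = (word>>28) & 0xf = 7  ←
type signed 4b, MSB=0: value = 7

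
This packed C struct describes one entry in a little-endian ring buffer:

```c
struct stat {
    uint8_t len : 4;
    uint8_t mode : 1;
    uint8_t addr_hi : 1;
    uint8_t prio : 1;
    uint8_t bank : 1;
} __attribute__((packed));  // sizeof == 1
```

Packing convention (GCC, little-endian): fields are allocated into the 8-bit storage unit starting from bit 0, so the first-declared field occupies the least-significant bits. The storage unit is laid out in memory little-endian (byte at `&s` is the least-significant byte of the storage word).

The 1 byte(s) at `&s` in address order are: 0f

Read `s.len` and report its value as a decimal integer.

15

[0]=0x0f (little-endian) → word 0x0f
len [0+:4] = (word>>0) & 0xf = 15  ←
mode [4+:1] = (word>>4) & 0x1 = 0
addr_hi [5+:1] = (word>>5) & 0x1 = 0
prio [6+:1] = (word>>6) & 0x1 = 0
bank [7+:1] = (word>>7) & 0x1 = 0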